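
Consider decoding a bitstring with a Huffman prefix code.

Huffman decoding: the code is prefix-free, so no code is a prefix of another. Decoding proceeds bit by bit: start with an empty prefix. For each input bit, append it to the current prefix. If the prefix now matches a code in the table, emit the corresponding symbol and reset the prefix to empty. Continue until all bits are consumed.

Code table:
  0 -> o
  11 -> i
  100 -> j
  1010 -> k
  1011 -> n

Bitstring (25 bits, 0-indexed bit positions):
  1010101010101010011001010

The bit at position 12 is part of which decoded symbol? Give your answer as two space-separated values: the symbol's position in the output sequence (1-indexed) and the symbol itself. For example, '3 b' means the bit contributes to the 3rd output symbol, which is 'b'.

Bit 0: prefix='1' (no match yet)
Bit 1: prefix='10' (no match yet)
Bit 2: prefix='101' (no match yet)
Bit 3: prefix='1010' -> emit 'k', reset
Bit 4: prefix='1' (no match yet)
Bit 5: prefix='10' (no match yet)
Bit 6: prefix='101' (no match yet)
Bit 7: prefix='1010' -> emit 'k', reset
Bit 8: prefix='1' (no match yet)
Bit 9: prefix='10' (no match yet)
Bit 10: prefix='101' (no match yet)
Bit 11: prefix='1010' -> emit 'k', reset
Bit 12: prefix='1' (no match yet)
Bit 13: prefix='10' (no match yet)
Bit 14: prefix='101' (no match yet)
Bit 15: prefix='1010' -> emit 'k', reset
Bit 16: prefix='0' -> emit 'o', reset

Answer: 4 k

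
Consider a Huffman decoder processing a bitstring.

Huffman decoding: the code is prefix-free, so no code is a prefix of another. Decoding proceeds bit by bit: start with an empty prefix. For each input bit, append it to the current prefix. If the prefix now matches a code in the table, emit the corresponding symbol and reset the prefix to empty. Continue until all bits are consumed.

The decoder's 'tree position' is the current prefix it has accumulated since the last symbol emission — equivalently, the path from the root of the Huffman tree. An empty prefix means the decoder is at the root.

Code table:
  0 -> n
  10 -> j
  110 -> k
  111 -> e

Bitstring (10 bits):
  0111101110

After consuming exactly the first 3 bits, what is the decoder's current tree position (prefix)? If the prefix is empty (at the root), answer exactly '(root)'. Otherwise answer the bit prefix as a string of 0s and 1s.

Bit 0: prefix='0' -> emit 'n', reset
Bit 1: prefix='1' (no match yet)
Bit 2: prefix='11' (no match yet)

Answer: 11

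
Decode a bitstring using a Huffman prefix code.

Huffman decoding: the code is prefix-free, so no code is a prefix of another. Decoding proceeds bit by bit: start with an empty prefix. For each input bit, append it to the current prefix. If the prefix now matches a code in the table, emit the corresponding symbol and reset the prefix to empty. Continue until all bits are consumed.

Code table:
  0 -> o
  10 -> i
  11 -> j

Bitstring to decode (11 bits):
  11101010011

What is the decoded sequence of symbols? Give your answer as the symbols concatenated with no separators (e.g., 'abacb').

Answer: jiiioj

Derivation:
Bit 0: prefix='1' (no match yet)
Bit 1: prefix='11' -> emit 'j', reset
Bit 2: prefix='1' (no match yet)
Bit 3: prefix='10' -> emit 'i', reset
Bit 4: prefix='1' (no match yet)
Bit 5: prefix='10' -> emit 'i', reset
Bit 6: prefix='1' (no match yet)
Bit 7: prefix='10' -> emit 'i', reset
Bit 8: prefix='0' -> emit 'o', reset
Bit 9: prefix='1' (no match yet)
Bit 10: prefix='11' -> emit 'j', reset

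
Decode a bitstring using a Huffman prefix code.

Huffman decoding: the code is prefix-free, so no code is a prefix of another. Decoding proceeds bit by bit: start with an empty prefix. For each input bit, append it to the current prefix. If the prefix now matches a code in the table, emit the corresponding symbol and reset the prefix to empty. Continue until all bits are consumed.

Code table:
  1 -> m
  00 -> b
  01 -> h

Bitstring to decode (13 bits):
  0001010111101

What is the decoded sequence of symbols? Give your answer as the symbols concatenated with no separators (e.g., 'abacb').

Answer: bhhhmmmh

Derivation:
Bit 0: prefix='0' (no match yet)
Bit 1: prefix='00' -> emit 'b', reset
Bit 2: prefix='0' (no match yet)
Bit 3: prefix='01' -> emit 'h', reset
Bit 4: prefix='0' (no match yet)
Bit 5: prefix='01' -> emit 'h', reset
Bit 6: prefix='0' (no match yet)
Bit 7: prefix='01' -> emit 'h', reset
Bit 8: prefix='1' -> emit 'm', reset
Bit 9: prefix='1' -> emit 'm', reset
Bit 10: prefix='1' -> emit 'm', reset
Bit 11: prefix='0' (no match yet)
Bit 12: prefix='01' -> emit 'h', reset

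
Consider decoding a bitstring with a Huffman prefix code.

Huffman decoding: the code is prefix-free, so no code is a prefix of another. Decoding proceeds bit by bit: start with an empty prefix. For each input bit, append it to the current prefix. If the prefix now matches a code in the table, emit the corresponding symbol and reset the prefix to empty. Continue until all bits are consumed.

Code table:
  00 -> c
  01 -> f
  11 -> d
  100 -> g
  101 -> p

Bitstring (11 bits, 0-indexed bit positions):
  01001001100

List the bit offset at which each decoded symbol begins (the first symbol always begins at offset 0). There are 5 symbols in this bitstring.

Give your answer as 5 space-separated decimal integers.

Bit 0: prefix='0' (no match yet)
Bit 1: prefix='01' -> emit 'f', reset
Bit 2: prefix='0' (no match yet)
Bit 3: prefix='00' -> emit 'c', reset
Bit 4: prefix='1' (no match yet)
Bit 5: prefix='10' (no match yet)
Bit 6: prefix='100' -> emit 'g', reset
Bit 7: prefix='1' (no match yet)
Bit 8: prefix='11' -> emit 'd', reset
Bit 9: prefix='0' (no match yet)
Bit 10: prefix='00' -> emit 'c', reset

Answer: 0 2 4 7 9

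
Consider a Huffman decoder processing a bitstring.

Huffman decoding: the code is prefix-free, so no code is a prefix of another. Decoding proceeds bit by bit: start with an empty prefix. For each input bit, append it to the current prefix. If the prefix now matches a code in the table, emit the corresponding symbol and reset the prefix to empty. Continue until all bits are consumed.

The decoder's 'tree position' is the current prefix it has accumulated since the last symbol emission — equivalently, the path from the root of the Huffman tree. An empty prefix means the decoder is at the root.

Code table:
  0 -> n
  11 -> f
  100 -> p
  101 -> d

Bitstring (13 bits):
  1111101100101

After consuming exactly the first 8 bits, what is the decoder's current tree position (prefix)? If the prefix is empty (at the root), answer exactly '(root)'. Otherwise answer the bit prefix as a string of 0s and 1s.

Bit 0: prefix='1' (no match yet)
Bit 1: prefix='11' -> emit 'f', reset
Bit 2: prefix='1' (no match yet)
Bit 3: prefix='11' -> emit 'f', reset
Bit 4: prefix='1' (no match yet)
Bit 5: prefix='10' (no match yet)
Bit 6: prefix='101' -> emit 'd', reset
Bit 7: prefix='1' (no match yet)

Answer: 1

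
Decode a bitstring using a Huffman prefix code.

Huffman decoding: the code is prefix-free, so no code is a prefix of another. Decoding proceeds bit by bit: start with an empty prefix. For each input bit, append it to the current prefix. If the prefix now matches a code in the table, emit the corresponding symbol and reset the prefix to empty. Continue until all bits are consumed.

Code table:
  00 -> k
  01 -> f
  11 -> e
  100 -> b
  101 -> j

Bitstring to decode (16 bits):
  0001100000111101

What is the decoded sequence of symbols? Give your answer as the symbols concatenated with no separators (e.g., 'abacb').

Answer: kfbkfej

Derivation:
Bit 0: prefix='0' (no match yet)
Bit 1: prefix='00' -> emit 'k', reset
Bit 2: prefix='0' (no match yet)
Bit 3: prefix='01' -> emit 'f', reset
Bit 4: prefix='1' (no match yet)
Bit 5: prefix='10' (no match yet)
Bit 6: prefix='100' -> emit 'b', reset
Bit 7: prefix='0' (no match yet)
Bit 8: prefix='00' -> emit 'k', reset
Bit 9: prefix='0' (no match yet)
Bit 10: prefix='01' -> emit 'f', reset
Bit 11: prefix='1' (no match yet)
Bit 12: prefix='11' -> emit 'e', reset
Bit 13: prefix='1' (no match yet)
Bit 14: prefix='10' (no match yet)
Bit 15: prefix='101' -> emit 'j', reset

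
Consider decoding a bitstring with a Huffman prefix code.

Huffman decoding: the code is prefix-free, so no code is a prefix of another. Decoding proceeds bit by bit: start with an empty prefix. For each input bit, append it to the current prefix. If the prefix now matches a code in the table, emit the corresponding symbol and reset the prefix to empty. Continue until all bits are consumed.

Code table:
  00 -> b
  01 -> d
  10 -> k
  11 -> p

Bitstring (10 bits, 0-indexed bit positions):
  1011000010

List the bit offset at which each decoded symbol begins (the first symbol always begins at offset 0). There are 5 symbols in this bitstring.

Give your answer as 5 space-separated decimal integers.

Bit 0: prefix='1' (no match yet)
Bit 1: prefix='10' -> emit 'k', reset
Bit 2: prefix='1' (no match yet)
Bit 3: prefix='11' -> emit 'p', reset
Bit 4: prefix='0' (no match yet)
Bit 5: prefix='00' -> emit 'b', reset
Bit 6: prefix='0' (no match yet)
Bit 7: prefix='00' -> emit 'b', reset
Bit 8: prefix='1' (no match yet)
Bit 9: prefix='10' -> emit 'k', reset

Answer: 0 2 4 6 8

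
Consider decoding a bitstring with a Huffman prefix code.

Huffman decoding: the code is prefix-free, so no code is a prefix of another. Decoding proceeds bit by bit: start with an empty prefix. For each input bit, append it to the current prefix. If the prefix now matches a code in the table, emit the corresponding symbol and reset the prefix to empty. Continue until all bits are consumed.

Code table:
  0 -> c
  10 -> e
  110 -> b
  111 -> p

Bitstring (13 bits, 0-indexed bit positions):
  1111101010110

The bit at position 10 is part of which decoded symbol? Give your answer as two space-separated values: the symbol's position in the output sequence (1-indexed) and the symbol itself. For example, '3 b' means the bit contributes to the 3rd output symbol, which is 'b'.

Bit 0: prefix='1' (no match yet)
Bit 1: prefix='11' (no match yet)
Bit 2: prefix='111' -> emit 'p', reset
Bit 3: prefix='1' (no match yet)
Bit 4: prefix='11' (no match yet)
Bit 5: prefix='110' -> emit 'b', reset
Bit 6: prefix='1' (no match yet)
Bit 7: prefix='10' -> emit 'e', reset
Bit 8: prefix='1' (no match yet)
Bit 9: prefix='10' -> emit 'e', reset
Bit 10: prefix='1' (no match yet)
Bit 11: prefix='11' (no match yet)
Bit 12: prefix='110' -> emit 'b', reset

Answer: 5 b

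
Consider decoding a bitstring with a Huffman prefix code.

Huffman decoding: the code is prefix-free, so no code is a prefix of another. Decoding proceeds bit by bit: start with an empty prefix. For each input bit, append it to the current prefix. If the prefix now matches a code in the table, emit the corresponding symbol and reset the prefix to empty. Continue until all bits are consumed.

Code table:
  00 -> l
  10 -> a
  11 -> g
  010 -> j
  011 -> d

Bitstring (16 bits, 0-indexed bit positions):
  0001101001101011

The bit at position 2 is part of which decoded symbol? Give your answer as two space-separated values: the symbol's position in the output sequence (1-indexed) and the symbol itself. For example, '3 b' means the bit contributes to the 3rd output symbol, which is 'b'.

Bit 0: prefix='0' (no match yet)
Bit 1: prefix='00' -> emit 'l', reset
Bit 2: prefix='0' (no match yet)
Bit 3: prefix='01' (no match yet)
Bit 4: prefix='011' -> emit 'd', reset
Bit 5: prefix='0' (no match yet)
Bit 6: prefix='01' (no match yet)

Answer: 2 d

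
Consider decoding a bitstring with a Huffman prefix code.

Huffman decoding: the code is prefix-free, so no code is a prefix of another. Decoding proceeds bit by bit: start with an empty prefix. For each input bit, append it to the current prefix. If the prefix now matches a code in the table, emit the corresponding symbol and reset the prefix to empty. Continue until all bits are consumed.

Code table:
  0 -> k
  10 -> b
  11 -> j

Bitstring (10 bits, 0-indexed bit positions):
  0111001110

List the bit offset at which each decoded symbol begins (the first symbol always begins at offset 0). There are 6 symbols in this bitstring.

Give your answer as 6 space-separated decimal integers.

Bit 0: prefix='0' -> emit 'k', reset
Bit 1: prefix='1' (no match yet)
Bit 2: prefix='11' -> emit 'j', reset
Bit 3: prefix='1' (no match yet)
Bit 4: prefix='10' -> emit 'b', reset
Bit 5: prefix='0' -> emit 'k', reset
Bit 6: prefix='1' (no match yet)
Bit 7: prefix='11' -> emit 'j', reset
Bit 8: prefix='1' (no match yet)
Bit 9: prefix='10' -> emit 'b', reset

Answer: 0 1 3 5 6 8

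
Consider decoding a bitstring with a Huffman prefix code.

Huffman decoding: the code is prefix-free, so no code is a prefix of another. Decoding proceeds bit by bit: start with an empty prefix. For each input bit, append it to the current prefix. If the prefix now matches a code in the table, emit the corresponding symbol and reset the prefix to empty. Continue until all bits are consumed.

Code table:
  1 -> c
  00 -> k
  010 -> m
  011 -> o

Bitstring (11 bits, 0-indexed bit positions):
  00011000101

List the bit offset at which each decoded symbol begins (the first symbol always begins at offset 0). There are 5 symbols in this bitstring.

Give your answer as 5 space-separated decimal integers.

Answer: 0 2 5 7 10

Derivation:
Bit 0: prefix='0' (no match yet)
Bit 1: prefix='00' -> emit 'k', reset
Bit 2: prefix='0' (no match yet)
Bit 3: prefix='01' (no match yet)
Bit 4: prefix='011' -> emit 'o', reset
Bit 5: prefix='0' (no match yet)
Bit 6: prefix='00' -> emit 'k', reset
Bit 7: prefix='0' (no match yet)
Bit 8: prefix='01' (no match yet)
Bit 9: prefix='010' -> emit 'm', reset
Bit 10: prefix='1' -> emit 'c', reset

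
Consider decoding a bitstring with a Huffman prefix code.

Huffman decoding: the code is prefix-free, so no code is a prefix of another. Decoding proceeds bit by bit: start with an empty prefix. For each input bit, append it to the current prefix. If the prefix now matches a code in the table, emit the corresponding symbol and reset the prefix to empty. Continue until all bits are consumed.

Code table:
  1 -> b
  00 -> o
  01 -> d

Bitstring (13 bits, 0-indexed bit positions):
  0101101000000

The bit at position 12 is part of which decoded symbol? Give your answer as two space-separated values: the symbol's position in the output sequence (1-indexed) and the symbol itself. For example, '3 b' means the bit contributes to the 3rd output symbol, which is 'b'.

Bit 0: prefix='0' (no match yet)
Bit 1: prefix='01' -> emit 'd', reset
Bit 2: prefix='0' (no match yet)
Bit 3: prefix='01' -> emit 'd', reset
Bit 4: prefix='1' -> emit 'b', reset
Bit 5: prefix='0' (no match yet)
Bit 6: prefix='01' -> emit 'd', reset
Bit 7: prefix='0' (no match yet)
Bit 8: prefix='00' -> emit 'o', reset
Bit 9: prefix='0' (no match yet)
Bit 10: prefix='00' -> emit 'o', reset
Bit 11: prefix='0' (no match yet)
Bit 12: prefix='00' -> emit 'o', reset

Answer: 7 o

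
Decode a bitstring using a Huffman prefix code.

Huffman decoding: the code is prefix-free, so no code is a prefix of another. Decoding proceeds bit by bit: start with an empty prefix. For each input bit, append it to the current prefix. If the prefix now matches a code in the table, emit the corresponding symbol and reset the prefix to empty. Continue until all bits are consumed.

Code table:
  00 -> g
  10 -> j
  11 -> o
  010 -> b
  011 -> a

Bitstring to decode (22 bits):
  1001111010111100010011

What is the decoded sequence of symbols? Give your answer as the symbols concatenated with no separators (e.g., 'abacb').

Bit 0: prefix='1' (no match yet)
Bit 1: prefix='10' -> emit 'j', reset
Bit 2: prefix='0' (no match yet)
Bit 3: prefix='01' (no match yet)
Bit 4: prefix='011' -> emit 'a', reset
Bit 5: prefix='1' (no match yet)
Bit 6: prefix='11' -> emit 'o', reset
Bit 7: prefix='0' (no match yet)
Bit 8: prefix='01' (no match yet)
Bit 9: prefix='010' -> emit 'b', reset
Bit 10: prefix='1' (no match yet)
Bit 11: prefix='11' -> emit 'o', reset
Bit 12: prefix='1' (no match yet)
Bit 13: prefix='11' -> emit 'o', reset
Bit 14: prefix='0' (no match yet)
Bit 15: prefix='00' -> emit 'g', reset
Bit 16: prefix='0' (no match yet)
Bit 17: prefix='01' (no match yet)
Bit 18: prefix='010' -> emit 'b', reset
Bit 19: prefix='0' (no match yet)
Bit 20: prefix='01' (no match yet)
Bit 21: prefix='011' -> emit 'a', reset

Answer: jaoboogba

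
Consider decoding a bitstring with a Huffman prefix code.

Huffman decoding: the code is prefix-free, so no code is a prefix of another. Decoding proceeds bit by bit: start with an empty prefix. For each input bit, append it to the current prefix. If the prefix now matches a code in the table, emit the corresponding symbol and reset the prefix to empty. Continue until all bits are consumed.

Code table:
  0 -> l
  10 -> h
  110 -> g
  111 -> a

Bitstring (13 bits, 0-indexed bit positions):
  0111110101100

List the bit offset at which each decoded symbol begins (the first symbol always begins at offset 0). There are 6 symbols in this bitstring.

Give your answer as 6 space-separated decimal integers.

Bit 0: prefix='0' -> emit 'l', reset
Bit 1: prefix='1' (no match yet)
Bit 2: prefix='11' (no match yet)
Bit 3: prefix='111' -> emit 'a', reset
Bit 4: prefix='1' (no match yet)
Bit 5: prefix='11' (no match yet)
Bit 6: prefix='110' -> emit 'g', reset
Bit 7: prefix='1' (no match yet)
Bit 8: prefix='10' -> emit 'h', reset
Bit 9: prefix='1' (no match yet)
Bit 10: prefix='11' (no match yet)
Bit 11: prefix='110' -> emit 'g', reset
Bit 12: prefix='0' -> emit 'l', reset

Answer: 0 1 4 7 9 12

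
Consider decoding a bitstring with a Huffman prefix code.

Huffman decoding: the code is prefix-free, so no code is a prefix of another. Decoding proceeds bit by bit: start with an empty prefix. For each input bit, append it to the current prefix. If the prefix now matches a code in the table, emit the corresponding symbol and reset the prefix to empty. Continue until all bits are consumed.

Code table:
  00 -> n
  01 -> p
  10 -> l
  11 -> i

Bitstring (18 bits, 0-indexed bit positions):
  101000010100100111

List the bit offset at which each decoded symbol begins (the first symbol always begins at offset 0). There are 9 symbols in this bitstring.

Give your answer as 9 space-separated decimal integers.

Answer: 0 2 4 6 8 10 12 14 16

Derivation:
Bit 0: prefix='1' (no match yet)
Bit 1: prefix='10' -> emit 'l', reset
Bit 2: prefix='1' (no match yet)
Bit 3: prefix='10' -> emit 'l', reset
Bit 4: prefix='0' (no match yet)
Bit 5: prefix='00' -> emit 'n', reset
Bit 6: prefix='0' (no match yet)
Bit 7: prefix='01' -> emit 'p', reset
Bit 8: prefix='0' (no match yet)
Bit 9: prefix='01' -> emit 'p', reset
Bit 10: prefix='0' (no match yet)
Bit 11: prefix='00' -> emit 'n', reset
Bit 12: prefix='1' (no match yet)
Bit 13: prefix='10' -> emit 'l', reset
Bit 14: prefix='0' (no match yet)
Bit 15: prefix='01' -> emit 'p', reset
Bit 16: prefix='1' (no match yet)
Bit 17: prefix='11' -> emit 'i', reset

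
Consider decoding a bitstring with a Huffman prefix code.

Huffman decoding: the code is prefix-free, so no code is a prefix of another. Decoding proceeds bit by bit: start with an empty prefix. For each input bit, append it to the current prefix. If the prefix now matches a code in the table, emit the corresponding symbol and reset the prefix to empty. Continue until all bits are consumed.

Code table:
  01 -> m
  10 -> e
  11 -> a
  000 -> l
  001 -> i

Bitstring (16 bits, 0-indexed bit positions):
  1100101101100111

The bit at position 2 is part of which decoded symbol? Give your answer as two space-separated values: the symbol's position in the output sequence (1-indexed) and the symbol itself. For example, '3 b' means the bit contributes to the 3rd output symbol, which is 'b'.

Answer: 2 i

Derivation:
Bit 0: prefix='1' (no match yet)
Bit 1: prefix='11' -> emit 'a', reset
Bit 2: prefix='0' (no match yet)
Bit 3: prefix='00' (no match yet)
Bit 4: prefix='001' -> emit 'i', reset
Bit 5: prefix='0' (no match yet)
Bit 6: prefix='01' -> emit 'm', reset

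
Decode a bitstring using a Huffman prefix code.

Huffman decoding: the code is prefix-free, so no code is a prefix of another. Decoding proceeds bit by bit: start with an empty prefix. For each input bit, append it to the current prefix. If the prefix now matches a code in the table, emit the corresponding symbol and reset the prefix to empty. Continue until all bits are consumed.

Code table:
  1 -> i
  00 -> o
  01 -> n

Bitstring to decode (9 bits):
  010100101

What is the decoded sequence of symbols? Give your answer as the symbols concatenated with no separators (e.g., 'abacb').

Bit 0: prefix='0' (no match yet)
Bit 1: prefix='01' -> emit 'n', reset
Bit 2: prefix='0' (no match yet)
Bit 3: prefix='01' -> emit 'n', reset
Bit 4: prefix='0' (no match yet)
Bit 5: prefix='00' -> emit 'o', reset
Bit 6: prefix='1' -> emit 'i', reset
Bit 7: prefix='0' (no match yet)
Bit 8: prefix='01' -> emit 'n', reset

Answer: nnoin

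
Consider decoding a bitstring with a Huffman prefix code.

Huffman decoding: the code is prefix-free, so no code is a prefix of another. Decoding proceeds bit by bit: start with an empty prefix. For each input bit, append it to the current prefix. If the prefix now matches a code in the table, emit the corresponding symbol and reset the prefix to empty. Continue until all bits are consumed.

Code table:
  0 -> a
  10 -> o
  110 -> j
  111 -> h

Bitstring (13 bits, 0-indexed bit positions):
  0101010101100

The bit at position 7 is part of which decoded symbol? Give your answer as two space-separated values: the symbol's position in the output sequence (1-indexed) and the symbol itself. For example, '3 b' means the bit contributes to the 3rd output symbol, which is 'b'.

Bit 0: prefix='0' -> emit 'a', reset
Bit 1: prefix='1' (no match yet)
Bit 2: prefix='10' -> emit 'o', reset
Bit 3: prefix='1' (no match yet)
Bit 4: prefix='10' -> emit 'o', reset
Bit 5: prefix='1' (no match yet)
Bit 6: prefix='10' -> emit 'o', reset
Bit 7: prefix='1' (no match yet)
Bit 8: prefix='10' -> emit 'o', reset
Bit 9: prefix='1' (no match yet)
Bit 10: prefix='11' (no match yet)
Bit 11: prefix='110' -> emit 'j', reset

Answer: 5 o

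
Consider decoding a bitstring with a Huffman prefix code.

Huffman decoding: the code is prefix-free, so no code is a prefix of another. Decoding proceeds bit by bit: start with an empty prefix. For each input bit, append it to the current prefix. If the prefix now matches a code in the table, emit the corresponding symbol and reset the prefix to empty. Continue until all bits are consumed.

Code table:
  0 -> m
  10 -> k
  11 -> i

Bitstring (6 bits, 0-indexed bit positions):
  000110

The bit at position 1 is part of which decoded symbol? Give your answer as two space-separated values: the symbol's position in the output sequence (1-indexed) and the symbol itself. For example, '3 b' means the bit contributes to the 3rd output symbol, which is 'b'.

Answer: 2 m

Derivation:
Bit 0: prefix='0' -> emit 'm', reset
Bit 1: prefix='0' -> emit 'm', reset
Bit 2: prefix='0' -> emit 'm', reset
Bit 3: prefix='1' (no match yet)
Bit 4: prefix='11' -> emit 'i', reset
Bit 5: prefix='0' -> emit 'm', reset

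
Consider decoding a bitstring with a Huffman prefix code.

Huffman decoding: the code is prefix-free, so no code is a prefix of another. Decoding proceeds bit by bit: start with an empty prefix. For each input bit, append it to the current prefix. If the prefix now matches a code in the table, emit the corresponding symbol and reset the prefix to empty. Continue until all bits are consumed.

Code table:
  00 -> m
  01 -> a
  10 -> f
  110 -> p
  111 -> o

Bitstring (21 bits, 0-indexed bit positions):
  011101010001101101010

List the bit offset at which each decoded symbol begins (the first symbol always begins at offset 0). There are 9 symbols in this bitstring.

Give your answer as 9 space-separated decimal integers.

Answer: 0 2 5 7 9 11 14 17 19

Derivation:
Bit 0: prefix='0' (no match yet)
Bit 1: prefix='01' -> emit 'a', reset
Bit 2: prefix='1' (no match yet)
Bit 3: prefix='11' (no match yet)
Bit 4: prefix='110' -> emit 'p', reset
Bit 5: prefix='1' (no match yet)
Bit 6: prefix='10' -> emit 'f', reset
Bit 7: prefix='1' (no match yet)
Bit 8: prefix='10' -> emit 'f', reset
Bit 9: prefix='0' (no match yet)
Bit 10: prefix='00' -> emit 'm', reset
Bit 11: prefix='1' (no match yet)
Bit 12: prefix='11' (no match yet)
Bit 13: prefix='110' -> emit 'p', reset
Bit 14: prefix='1' (no match yet)
Bit 15: prefix='11' (no match yet)
Bit 16: prefix='110' -> emit 'p', reset
Bit 17: prefix='1' (no match yet)
Bit 18: prefix='10' -> emit 'f', reset
Bit 19: prefix='1' (no match yet)
Bit 20: prefix='10' -> emit 'f', reset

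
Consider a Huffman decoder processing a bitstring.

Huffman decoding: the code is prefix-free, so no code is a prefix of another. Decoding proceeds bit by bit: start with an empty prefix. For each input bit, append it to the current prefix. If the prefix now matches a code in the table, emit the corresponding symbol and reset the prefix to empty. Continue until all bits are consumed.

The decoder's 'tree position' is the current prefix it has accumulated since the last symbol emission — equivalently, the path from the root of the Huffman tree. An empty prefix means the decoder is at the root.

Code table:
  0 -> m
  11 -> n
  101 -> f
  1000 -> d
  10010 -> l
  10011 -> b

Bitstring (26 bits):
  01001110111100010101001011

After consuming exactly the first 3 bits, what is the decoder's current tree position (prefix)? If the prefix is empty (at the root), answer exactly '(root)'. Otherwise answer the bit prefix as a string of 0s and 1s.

Answer: 10

Derivation:
Bit 0: prefix='0' -> emit 'm', reset
Bit 1: prefix='1' (no match yet)
Bit 2: prefix='10' (no match yet)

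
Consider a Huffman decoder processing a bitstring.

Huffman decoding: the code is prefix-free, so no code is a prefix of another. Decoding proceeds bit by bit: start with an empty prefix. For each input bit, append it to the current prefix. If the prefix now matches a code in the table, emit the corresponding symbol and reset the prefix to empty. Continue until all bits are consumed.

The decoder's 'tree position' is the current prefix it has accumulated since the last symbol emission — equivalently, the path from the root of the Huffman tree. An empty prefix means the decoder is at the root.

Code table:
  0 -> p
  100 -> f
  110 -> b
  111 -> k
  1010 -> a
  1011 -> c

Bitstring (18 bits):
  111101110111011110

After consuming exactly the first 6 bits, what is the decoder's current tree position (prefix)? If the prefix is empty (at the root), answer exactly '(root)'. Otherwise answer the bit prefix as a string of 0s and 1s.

Bit 0: prefix='1' (no match yet)
Bit 1: prefix='11' (no match yet)
Bit 2: prefix='111' -> emit 'k', reset
Bit 3: prefix='1' (no match yet)
Bit 4: prefix='10' (no match yet)
Bit 5: prefix='101' (no match yet)

Answer: 101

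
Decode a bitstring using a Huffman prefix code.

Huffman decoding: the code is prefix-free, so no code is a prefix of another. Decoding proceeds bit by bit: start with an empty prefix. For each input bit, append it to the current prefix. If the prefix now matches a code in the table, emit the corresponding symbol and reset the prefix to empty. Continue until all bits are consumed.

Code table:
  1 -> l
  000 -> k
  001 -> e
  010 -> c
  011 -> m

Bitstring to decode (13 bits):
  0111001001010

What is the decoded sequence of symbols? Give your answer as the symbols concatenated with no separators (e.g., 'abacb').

Bit 0: prefix='0' (no match yet)
Bit 1: prefix='01' (no match yet)
Bit 2: prefix='011' -> emit 'm', reset
Bit 3: prefix='1' -> emit 'l', reset
Bit 4: prefix='0' (no match yet)
Bit 5: prefix='00' (no match yet)
Bit 6: prefix='001' -> emit 'e', reset
Bit 7: prefix='0' (no match yet)
Bit 8: prefix='00' (no match yet)
Bit 9: prefix='001' -> emit 'e', reset
Bit 10: prefix='0' (no match yet)
Bit 11: prefix='01' (no match yet)
Bit 12: prefix='010' -> emit 'c', reset

Answer: mleec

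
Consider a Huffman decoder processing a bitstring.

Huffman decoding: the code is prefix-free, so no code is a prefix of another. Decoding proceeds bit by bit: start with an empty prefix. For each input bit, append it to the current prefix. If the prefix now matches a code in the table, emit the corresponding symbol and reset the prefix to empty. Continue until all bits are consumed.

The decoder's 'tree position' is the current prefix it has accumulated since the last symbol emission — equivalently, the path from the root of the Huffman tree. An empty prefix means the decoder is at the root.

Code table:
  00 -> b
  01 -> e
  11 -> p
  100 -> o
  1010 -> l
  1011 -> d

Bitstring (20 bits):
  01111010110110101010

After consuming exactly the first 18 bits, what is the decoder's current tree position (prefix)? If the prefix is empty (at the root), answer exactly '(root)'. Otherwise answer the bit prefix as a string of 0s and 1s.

Bit 0: prefix='0' (no match yet)
Bit 1: prefix='01' -> emit 'e', reset
Bit 2: prefix='1' (no match yet)
Bit 3: prefix='11' -> emit 'p', reset
Bit 4: prefix='1' (no match yet)
Bit 5: prefix='10' (no match yet)
Bit 6: prefix='101' (no match yet)
Bit 7: prefix='1010' -> emit 'l', reset
Bit 8: prefix='1' (no match yet)
Bit 9: prefix='11' -> emit 'p', reset
Bit 10: prefix='0' (no match yet)
Bit 11: prefix='01' -> emit 'e', reset
Bit 12: prefix='1' (no match yet)
Bit 13: prefix='10' (no match yet)
Bit 14: prefix='101' (no match yet)
Bit 15: prefix='1010' -> emit 'l', reset
Bit 16: prefix='1' (no match yet)
Bit 17: prefix='10' (no match yet)

Answer: 10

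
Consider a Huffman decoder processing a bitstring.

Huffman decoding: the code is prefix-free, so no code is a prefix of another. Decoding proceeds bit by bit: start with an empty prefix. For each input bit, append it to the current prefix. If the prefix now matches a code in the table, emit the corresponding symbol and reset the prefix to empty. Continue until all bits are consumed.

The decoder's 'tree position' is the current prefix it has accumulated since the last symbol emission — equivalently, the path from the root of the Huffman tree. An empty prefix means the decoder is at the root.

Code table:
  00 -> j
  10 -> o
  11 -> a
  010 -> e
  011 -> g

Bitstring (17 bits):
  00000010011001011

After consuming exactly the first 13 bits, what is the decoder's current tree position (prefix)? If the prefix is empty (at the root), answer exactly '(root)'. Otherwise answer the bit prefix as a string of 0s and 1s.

Answer: (root)

Derivation:
Bit 0: prefix='0' (no match yet)
Bit 1: prefix='00' -> emit 'j', reset
Bit 2: prefix='0' (no match yet)
Bit 3: prefix='00' -> emit 'j', reset
Bit 4: prefix='0' (no match yet)
Bit 5: prefix='00' -> emit 'j', reset
Bit 6: prefix='1' (no match yet)
Bit 7: prefix='10' -> emit 'o', reset
Bit 8: prefix='0' (no match yet)
Bit 9: prefix='01' (no match yet)
Bit 10: prefix='011' -> emit 'g', reset
Bit 11: prefix='0' (no match yet)
Bit 12: prefix='00' -> emit 'j', reset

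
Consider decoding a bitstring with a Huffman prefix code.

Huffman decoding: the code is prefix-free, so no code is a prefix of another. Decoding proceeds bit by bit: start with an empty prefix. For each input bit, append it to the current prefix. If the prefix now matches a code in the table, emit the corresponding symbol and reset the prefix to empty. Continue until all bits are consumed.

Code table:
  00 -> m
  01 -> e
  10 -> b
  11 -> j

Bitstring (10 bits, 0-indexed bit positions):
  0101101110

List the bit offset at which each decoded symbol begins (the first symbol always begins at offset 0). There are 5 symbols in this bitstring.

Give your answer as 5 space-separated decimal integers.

Answer: 0 2 4 6 8

Derivation:
Bit 0: prefix='0' (no match yet)
Bit 1: prefix='01' -> emit 'e', reset
Bit 2: prefix='0' (no match yet)
Bit 3: prefix='01' -> emit 'e', reset
Bit 4: prefix='1' (no match yet)
Bit 5: prefix='10' -> emit 'b', reset
Bit 6: prefix='1' (no match yet)
Bit 7: prefix='11' -> emit 'j', reset
Bit 8: prefix='1' (no match yet)
Bit 9: prefix='10' -> emit 'b', reset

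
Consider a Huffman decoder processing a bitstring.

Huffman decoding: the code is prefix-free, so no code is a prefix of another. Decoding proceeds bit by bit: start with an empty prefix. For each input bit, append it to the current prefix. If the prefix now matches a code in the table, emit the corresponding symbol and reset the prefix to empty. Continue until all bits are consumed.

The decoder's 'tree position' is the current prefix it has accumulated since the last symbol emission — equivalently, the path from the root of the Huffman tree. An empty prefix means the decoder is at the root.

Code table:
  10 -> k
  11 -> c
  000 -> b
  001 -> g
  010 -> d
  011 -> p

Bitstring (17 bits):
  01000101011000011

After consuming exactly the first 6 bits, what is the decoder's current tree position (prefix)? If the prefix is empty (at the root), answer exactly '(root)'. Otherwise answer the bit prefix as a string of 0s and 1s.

Answer: (root)

Derivation:
Bit 0: prefix='0' (no match yet)
Bit 1: prefix='01' (no match yet)
Bit 2: prefix='010' -> emit 'd', reset
Bit 3: prefix='0' (no match yet)
Bit 4: prefix='00' (no match yet)
Bit 5: prefix='001' -> emit 'g', reset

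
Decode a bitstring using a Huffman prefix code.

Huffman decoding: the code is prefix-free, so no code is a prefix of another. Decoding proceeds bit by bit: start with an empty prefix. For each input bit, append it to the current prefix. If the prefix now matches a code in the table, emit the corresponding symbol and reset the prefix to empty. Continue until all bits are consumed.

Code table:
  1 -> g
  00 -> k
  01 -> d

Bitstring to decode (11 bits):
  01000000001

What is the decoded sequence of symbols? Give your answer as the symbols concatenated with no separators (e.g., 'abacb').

Bit 0: prefix='0' (no match yet)
Bit 1: prefix='01' -> emit 'd', reset
Bit 2: prefix='0' (no match yet)
Bit 3: prefix='00' -> emit 'k', reset
Bit 4: prefix='0' (no match yet)
Bit 5: prefix='00' -> emit 'k', reset
Bit 6: prefix='0' (no match yet)
Bit 7: prefix='00' -> emit 'k', reset
Bit 8: prefix='0' (no match yet)
Bit 9: prefix='00' -> emit 'k', reset
Bit 10: prefix='1' -> emit 'g', reset

Answer: dkkkkg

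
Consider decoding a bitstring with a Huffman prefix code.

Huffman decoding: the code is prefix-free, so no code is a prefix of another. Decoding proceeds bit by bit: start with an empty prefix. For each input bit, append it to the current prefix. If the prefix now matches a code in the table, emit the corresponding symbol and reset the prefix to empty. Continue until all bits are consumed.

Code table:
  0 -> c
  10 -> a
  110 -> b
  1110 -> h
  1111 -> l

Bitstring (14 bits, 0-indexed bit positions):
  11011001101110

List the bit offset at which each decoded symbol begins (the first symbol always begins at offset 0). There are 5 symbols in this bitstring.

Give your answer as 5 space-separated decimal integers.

Answer: 0 3 6 7 10

Derivation:
Bit 0: prefix='1' (no match yet)
Bit 1: prefix='11' (no match yet)
Bit 2: prefix='110' -> emit 'b', reset
Bit 3: prefix='1' (no match yet)
Bit 4: prefix='11' (no match yet)
Bit 5: prefix='110' -> emit 'b', reset
Bit 6: prefix='0' -> emit 'c', reset
Bit 7: prefix='1' (no match yet)
Bit 8: prefix='11' (no match yet)
Bit 9: prefix='110' -> emit 'b', reset
Bit 10: prefix='1' (no match yet)
Bit 11: prefix='11' (no match yet)
Bit 12: prefix='111' (no match yet)
Bit 13: prefix='1110' -> emit 'h', reset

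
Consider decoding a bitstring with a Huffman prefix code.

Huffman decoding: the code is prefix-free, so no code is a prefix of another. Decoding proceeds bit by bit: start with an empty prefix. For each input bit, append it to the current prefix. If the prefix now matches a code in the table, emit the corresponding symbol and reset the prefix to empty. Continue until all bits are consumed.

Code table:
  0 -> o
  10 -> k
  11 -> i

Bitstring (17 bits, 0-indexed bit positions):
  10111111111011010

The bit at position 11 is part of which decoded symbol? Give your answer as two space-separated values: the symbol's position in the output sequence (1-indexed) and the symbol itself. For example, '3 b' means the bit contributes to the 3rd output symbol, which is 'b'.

Bit 0: prefix='1' (no match yet)
Bit 1: prefix='10' -> emit 'k', reset
Bit 2: prefix='1' (no match yet)
Bit 3: prefix='11' -> emit 'i', reset
Bit 4: prefix='1' (no match yet)
Bit 5: prefix='11' -> emit 'i', reset
Bit 6: prefix='1' (no match yet)
Bit 7: prefix='11' -> emit 'i', reset
Bit 8: prefix='1' (no match yet)
Bit 9: prefix='11' -> emit 'i', reset
Bit 10: prefix='1' (no match yet)
Bit 11: prefix='10' -> emit 'k', reset
Bit 12: prefix='1' (no match yet)
Bit 13: prefix='11' -> emit 'i', reset
Bit 14: prefix='0' -> emit 'o', reset
Bit 15: prefix='1' (no match yet)

Answer: 6 k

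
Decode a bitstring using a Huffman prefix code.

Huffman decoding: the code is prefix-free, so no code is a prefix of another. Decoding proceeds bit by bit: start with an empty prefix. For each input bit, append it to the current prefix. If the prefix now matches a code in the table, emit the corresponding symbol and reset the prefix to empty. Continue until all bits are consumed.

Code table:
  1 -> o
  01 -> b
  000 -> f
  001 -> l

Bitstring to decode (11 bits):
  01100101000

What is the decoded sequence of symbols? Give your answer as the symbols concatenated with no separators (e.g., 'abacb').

Bit 0: prefix='0' (no match yet)
Bit 1: prefix='01' -> emit 'b', reset
Bit 2: prefix='1' -> emit 'o', reset
Bit 3: prefix='0' (no match yet)
Bit 4: prefix='00' (no match yet)
Bit 5: prefix='001' -> emit 'l', reset
Bit 6: prefix='0' (no match yet)
Bit 7: prefix='01' -> emit 'b', reset
Bit 8: prefix='0' (no match yet)
Bit 9: prefix='00' (no match yet)
Bit 10: prefix='000' -> emit 'f', reset

Answer: bolbf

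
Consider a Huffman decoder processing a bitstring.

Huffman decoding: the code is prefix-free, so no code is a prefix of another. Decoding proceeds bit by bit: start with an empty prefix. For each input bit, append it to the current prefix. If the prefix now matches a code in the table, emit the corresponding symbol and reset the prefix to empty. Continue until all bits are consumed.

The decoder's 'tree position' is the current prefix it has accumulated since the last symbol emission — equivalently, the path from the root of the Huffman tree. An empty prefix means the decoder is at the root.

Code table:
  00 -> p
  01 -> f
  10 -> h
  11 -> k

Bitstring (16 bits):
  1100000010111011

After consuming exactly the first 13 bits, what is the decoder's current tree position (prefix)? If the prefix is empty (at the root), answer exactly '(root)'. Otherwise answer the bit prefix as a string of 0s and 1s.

Answer: 1

Derivation:
Bit 0: prefix='1' (no match yet)
Bit 1: prefix='11' -> emit 'k', reset
Bit 2: prefix='0' (no match yet)
Bit 3: prefix='00' -> emit 'p', reset
Bit 4: prefix='0' (no match yet)
Bit 5: prefix='00' -> emit 'p', reset
Bit 6: prefix='0' (no match yet)
Bit 7: prefix='00' -> emit 'p', reset
Bit 8: prefix='1' (no match yet)
Bit 9: prefix='10' -> emit 'h', reset
Bit 10: prefix='1' (no match yet)
Bit 11: prefix='11' -> emit 'k', reset
Bit 12: prefix='1' (no match yet)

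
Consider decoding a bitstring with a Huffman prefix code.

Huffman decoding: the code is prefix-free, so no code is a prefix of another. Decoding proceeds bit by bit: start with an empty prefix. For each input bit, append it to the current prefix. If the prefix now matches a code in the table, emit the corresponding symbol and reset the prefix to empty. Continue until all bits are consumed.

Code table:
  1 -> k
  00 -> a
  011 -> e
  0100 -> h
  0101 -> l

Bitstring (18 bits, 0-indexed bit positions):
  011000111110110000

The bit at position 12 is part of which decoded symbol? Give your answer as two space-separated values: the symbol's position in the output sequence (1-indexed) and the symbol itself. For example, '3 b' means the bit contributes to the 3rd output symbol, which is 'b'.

Bit 0: prefix='0' (no match yet)
Bit 1: prefix='01' (no match yet)
Bit 2: prefix='011' -> emit 'e', reset
Bit 3: prefix='0' (no match yet)
Bit 4: prefix='00' -> emit 'a', reset
Bit 5: prefix='0' (no match yet)
Bit 6: prefix='01' (no match yet)
Bit 7: prefix='011' -> emit 'e', reset
Bit 8: prefix='1' -> emit 'k', reset
Bit 9: prefix='1' -> emit 'k', reset
Bit 10: prefix='1' -> emit 'k', reset
Bit 11: prefix='0' (no match yet)
Bit 12: prefix='01' (no match yet)
Bit 13: prefix='011' -> emit 'e', reset
Bit 14: prefix='0' (no match yet)
Bit 15: prefix='00' -> emit 'a', reset
Bit 16: prefix='0' (no match yet)

Answer: 7 e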